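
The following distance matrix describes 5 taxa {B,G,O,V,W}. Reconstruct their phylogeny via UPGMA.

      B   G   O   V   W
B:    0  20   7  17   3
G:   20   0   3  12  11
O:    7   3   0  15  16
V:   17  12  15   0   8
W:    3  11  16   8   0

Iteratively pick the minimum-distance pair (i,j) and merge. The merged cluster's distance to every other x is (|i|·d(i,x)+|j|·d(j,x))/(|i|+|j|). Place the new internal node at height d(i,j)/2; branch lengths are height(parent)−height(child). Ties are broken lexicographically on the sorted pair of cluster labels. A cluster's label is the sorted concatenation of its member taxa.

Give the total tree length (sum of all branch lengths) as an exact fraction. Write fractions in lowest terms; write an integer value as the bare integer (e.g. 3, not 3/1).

91/4

iteration 1: select B,W (d=3); attach at lengths (3/2, 3/2); label the merged cluster BW
  updated: d(BW,G)=31/2, d(BW,O)=23/2, d(BW,V)=25/2
iteration 2: select G,O (d=3); attach at lengths (3/2, 3/2); label the merged cluster GO
  updated: d(BW,GO)=27/2, d(GO,V)=27/2
iteration 3: select BW,V (d=25/2); attach at lengths (19/4, 25/4); label the merged cluster BVW
  updated: d(BVW,GO)=27/2
iteration 4: select BVW,GO (d=27/2); attach at lengths (1/2, 21/4); label the merged cluster BGOVW
final tree: (((B:3/2,W:3/2):19/4,V:25/4):1/2,(G:3/2,O:3/2):21/4)
total length: 91/4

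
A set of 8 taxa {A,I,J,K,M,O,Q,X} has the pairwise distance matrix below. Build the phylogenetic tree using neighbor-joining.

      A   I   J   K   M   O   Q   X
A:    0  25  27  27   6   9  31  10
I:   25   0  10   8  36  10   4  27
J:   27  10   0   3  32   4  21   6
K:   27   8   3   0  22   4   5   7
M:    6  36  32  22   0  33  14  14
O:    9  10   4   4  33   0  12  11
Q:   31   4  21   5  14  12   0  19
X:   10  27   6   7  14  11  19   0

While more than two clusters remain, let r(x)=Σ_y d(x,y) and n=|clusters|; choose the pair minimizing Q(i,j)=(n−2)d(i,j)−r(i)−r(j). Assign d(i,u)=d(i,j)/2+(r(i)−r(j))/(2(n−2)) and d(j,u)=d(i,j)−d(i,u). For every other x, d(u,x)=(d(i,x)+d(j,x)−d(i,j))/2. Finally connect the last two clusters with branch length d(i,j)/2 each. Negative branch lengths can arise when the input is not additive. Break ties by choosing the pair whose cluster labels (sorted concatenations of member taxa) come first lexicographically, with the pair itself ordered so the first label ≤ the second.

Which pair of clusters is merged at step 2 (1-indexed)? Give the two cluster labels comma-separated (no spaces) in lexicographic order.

iteration 1: select A,M (d=6, Q=-256); attach at lengths (7/6, 29/6); label the merged cluster AM
  updated: d(AM,I)=55/2, d(AM,J)=53/2, d(AM,K)=43/2, d(AM,O)=18, d(AM,Q)=39/2, d(AM,X)=9
iteration 2: select AM,X (d=9, Q=-156); attach at lengths (44/5, 1/5); label the merged cluster AMX
  updated: d(AMX,I)=91/4, d(AMX,J)=47/4, d(AMX,K)=39/4, d(AMX,O)=10, d(AMX,Q)=59/4
iteration 3: select I,Q (d=4, Q=-191/2); attach at lengths (7/4, 9/4); label the merged cluster IQ
  updated: d(AMX,IQ)=67/4, d(IQ,J)=27/2, d(IQ,K)=9/2, d(IQ,O)=9
iteration 4: select IQ,K (d=9/2, Q=-103/2); attach at lengths (6, -3/2); label the merged cluster IKQ
  updated: d(AMX,IKQ)=11, d(IKQ,J)=6, d(IKQ,O)=17/4
iteration 5: select AMX,IKQ (d=11, Q=-32); attach at lengths (67/8, 21/8); label the merged cluster AIKMQX
  updated: d(AIKMQX,J)=27/8, d(AIKMQX,O)=13/8
iteration 6: select AIKMQX,J (d=27/8, Q=-9); attach at lengths (1/2, 23/8); label the merged cluster AIJKMQX
  updated: d(AIJKMQX,O)=9/8
iteration 7: select AIJKMQX,O (d=9/8); attach at lengths (9/16, 9/16); label the merged cluster AIJKMOQX
final tree: (((((A:7/6,M:29/6):44/5,X:1/5):67/8,((I:7/4,Q:9/4):6,K:-3/2):21/8):1/2,J:23/8):9/16,O:9/16)
total length: 39

AM,X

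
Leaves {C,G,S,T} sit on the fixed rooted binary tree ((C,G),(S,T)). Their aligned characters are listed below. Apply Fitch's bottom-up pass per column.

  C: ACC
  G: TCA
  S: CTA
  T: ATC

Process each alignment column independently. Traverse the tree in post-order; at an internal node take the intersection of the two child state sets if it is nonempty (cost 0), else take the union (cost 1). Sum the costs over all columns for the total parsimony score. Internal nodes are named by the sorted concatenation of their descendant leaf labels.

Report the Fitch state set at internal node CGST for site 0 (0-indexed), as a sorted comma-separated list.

A

site 0, node CG: C={A} ∪ G={T} → {A,T} (+1)
site 0, node ST: S={C} ∪ T={A} → {A,C} (+1)
site 0, node CGST: CG={A,T} ∩ ST={A,C} → {A} (+0)
site 1, node CG: C={C} ∩ G={C} → {C} (+0)
site 1, node ST: S={T} ∩ T={T} → {T} (+0)
site 1, node CGST: CG={C} ∪ ST={T} → {C,T} (+1)
site 2, node CG: C={C} ∪ G={A} → {A,C} (+1)
site 2, node ST: S={A} ∪ T={C} → {A,C} (+1)
site 2, node CGST: CG={A,C} ∩ ST={A,C} → {A,C} (+0)
per-site changes: [2, 1, 2]; total = 5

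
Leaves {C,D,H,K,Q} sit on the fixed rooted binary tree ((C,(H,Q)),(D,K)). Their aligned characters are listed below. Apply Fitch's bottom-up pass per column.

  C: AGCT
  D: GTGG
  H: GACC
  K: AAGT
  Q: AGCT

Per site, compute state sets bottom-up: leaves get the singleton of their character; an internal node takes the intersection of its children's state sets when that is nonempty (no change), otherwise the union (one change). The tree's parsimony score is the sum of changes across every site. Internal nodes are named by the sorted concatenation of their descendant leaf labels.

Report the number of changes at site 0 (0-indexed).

HQ@0: {G} ∪ {A} = {A,G} (union, +1)
CHQ@0: {A} ∩ {A,G} = {A} (intersection, +0)
DK@0: {G} ∪ {A} = {A,G} (union, +1)
CDHKQ@0: {A} ∩ {A,G} = {A} (intersection, +0)
HQ@1: {A} ∪ {G} = {A,G} (union, +1)
CHQ@1: {G} ∩ {A,G} = {G} (intersection, +0)
DK@1: {T} ∪ {A} = {A,T} (union, +1)
CDHKQ@1: {G} ∪ {A,T} = {A,G,T} (union, +1)
HQ@2: {C} ∩ {C} = {C} (intersection, +0)
CHQ@2: {C} ∩ {C} = {C} (intersection, +0)
DK@2: {G} ∩ {G} = {G} (intersection, +0)
CDHKQ@2: {C} ∪ {G} = {C,G} (union, +1)
HQ@3: {C} ∪ {T} = {C,T} (union, +1)
CHQ@3: {T} ∩ {C,T} = {T} (intersection, +0)
DK@3: {G} ∪ {T} = {G,T} (union, +1)
CDHKQ@3: {T} ∩ {G,T} = {T} (intersection, +0)
per-site changes: [2, 3, 1, 2]; total = 8

2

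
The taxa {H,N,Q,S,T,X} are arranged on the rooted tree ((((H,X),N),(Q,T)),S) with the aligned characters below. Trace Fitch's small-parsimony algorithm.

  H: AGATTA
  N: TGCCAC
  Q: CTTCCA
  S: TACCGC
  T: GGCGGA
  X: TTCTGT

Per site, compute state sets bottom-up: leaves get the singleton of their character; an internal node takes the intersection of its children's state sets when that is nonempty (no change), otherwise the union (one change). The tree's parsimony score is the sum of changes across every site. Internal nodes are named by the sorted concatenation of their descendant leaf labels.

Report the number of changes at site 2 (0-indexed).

2

site 0, node HX: H={A} ∪ X={T} → {A,T} (+1)
site 0, node HNX: HX={A,T} ∩ N={T} → {T} (+0)
site 0, node QT: Q={C} ∪ T={G} → {C,G} (+1)
site 0, node HNQTX: HNX={T} ∪ QT={C,G} → {C,G,T} (+1)
site 0, node HNQSTX: HNQTX={C,G,T} ∩ S={T} → {T} (+0)
site 1, node HX: H={G} ∪ X={T} → {G,T} (+1)
site 1, node HNX: HX={G,T} ∩ N={G} → {G} (+0)
site 1, node QT: Q={T} ∪ T={G} → {G,T} (+1)
site 1, node HNQTX: HNX={G} ∩ QT={G,T} → {G} (+0)
site 1, node HNQSTX: HNQTX={G} ∪ S={A} → {A,G} (+1)
site 2, node HX: H={A} ∪ X={C} → {A,C} (+1)
site 2, node HNX: HX={A,C} ∩ N={C} → {C} (+0)
site 2, node QT: Q={T} ∪ T={C} → {C,T} (+1)
site 2, node HNQTX: HNX={C} ∩ QT={C,T} → {C} (+0)
site 2, node HNQSTX: HNQTX={C} ∩ S={C} → {C} (+0)
site 3, node HX: H={T} ∩ X={T} → {T} (+0)
site 3, node HNX: HX={T} ∪ N={C} → {C,T} (+1)
site 3, node QT: Q={C} ∪ T={G} → {C,G} (+1)
site 3, node HNQTX: HNX={C,T} ∩ QT={C,G} → {C} (+0)
site 3, node HNQSTX: HNQTX={C} ∩ S={C} → {C} (+0)
site 4, node HX: H={T} ∪ X={G} → {G,T} (+1)
site 4, node HNX: HX={G,T} ∪ N={A} → {A,G,T} (+1)
site 4, node QT: Q={C} ∪ T={G} → {C,G} (+1)
site 4, node HNQTX: HNX={A,G,T} ∩ QT={C,G} → {G} (+0)
site 4, node HNQSTX: HNQTX={G} ∩ S={G} → {G} (+0)
site 5, node HX: H={A} ∪ X={T} → {A,T} (+1)
site 5, node HNX: HX={A,T} ∪ N={C} → {A,C,T} (+1)
site 5, node QT: Q={A} ∩ T={A} → {A} (+0)
site 5, node HNQTX: HNX={A,C,T} ∩ QT={A} → {A} (+0)
site 5, node HNQSTX: HNQTX={A} ∪ S={C} → {A,C} (+1)
per-site changes: [3, 3, 2, 2, 3, 3]; total = 16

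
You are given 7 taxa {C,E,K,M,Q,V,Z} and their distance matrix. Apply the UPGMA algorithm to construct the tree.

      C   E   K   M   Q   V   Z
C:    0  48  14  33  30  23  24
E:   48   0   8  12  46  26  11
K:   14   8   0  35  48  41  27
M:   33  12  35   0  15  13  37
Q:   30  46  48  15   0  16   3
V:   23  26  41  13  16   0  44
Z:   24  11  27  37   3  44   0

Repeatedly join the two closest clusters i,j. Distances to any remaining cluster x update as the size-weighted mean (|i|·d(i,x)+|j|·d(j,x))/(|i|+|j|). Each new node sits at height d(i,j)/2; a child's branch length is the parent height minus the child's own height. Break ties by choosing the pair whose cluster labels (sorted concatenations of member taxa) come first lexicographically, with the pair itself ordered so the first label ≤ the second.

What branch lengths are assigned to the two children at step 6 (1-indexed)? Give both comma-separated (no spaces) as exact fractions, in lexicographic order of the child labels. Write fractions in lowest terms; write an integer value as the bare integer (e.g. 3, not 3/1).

7/5,57/5

iteration 1: select Q,Z (d=3); attach at lengths (3/2, 3/2); label the merged cluster QZ
  updated: d(C,QZ)=27, d(E,QZ)=57/2, d(K,QZ)=75/2, d(M,QZ)=26, d(QZ,V)=30
iteration 2: select E,K (d=8); attach at lengths (4, 4); label the merged cluster EK
  updated: d(C,EK)=31, d(EK,M)=47/2, d(EK,QZ)=33, d(EK,V)=67/2
iteration 3: select M,V (d=13); attach at lengths (13/2, 13/2); label the merged cluster MV
  updated: d(C,MV)=28, d(EK,MV)=57/2, d(MV,QZ)=28
iteration 4: select C,QZ (d=27); attach at lengths (27/2, 12); label the merged cluster CQZ
  updated: d(CQZ,EK)=97/3, d(CQZ,MV)=28
iteration 5: select CQZ,MV (d=28); attach at lengths (1/2, 15/2); label the merged cluster CMQVZ
  updated: d(CMQVZ,EK)=154/5
iteration 6: select CMQVZ,EK (d=154/5); attach at lengths (7/5, 57/5); label the merged cluster CEKMQVZ
final tree: (((C:27/2,(Q:3/2,Z:3/2):12):1/2,(M:13/2,V:13/2):15/2):7/5,(E:4,K:4):57/5)
total length: 703/10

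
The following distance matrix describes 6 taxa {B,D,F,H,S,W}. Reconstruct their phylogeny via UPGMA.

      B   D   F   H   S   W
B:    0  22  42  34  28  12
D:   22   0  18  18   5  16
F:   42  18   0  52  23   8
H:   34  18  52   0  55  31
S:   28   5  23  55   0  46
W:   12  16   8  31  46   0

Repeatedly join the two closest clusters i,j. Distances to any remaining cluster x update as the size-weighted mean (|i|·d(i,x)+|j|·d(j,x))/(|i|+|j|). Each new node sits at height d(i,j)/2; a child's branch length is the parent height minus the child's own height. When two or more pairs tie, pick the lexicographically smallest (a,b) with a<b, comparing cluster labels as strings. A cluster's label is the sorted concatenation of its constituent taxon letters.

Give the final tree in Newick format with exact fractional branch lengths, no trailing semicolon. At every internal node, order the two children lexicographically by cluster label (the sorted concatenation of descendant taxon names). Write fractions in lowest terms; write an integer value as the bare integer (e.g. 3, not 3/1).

iteration 1: select D,S (d=5); attach at lengths (5/2, 5/2); label the merged cluster DS
  updated: d(B,DS)=25, d(DS,F)=41/2, d(DS,H)=73/2, d(DS,W)=31
iteration 2: select F,W (d=8); attach at lengths (4, 4); label the merged cluster FW
  updated: d(B,FW)=27, d(DS,FW)=103/4, d(FW,H)=83/2
iteration 3: select B,DS (d=25); attach at lengths (25/2, 10); label the merged cluster BDS
  updated: d(BDS,FW)=157/6, d(BDS,H)=107/3
iteration 4: select BDS,FW (d=157/6); attach at lengths (7/12, 109/12); label the merged cluster BDFSW
  updated: d(BDFSW,H)=38
iteration 5: select BDFSW,H (d=38); attach at lengths (71/12, 19); label the merged cluster BDFHSW
final tree: (((B:25/2,(D:5/2,S:5/2):10):7/12,(F:4,W:4):109/12):71/12,H:19)
total length: 841/12

(((B:25/2,(D:5/2,S:5/2):10):7/12,(F:4,W:4):109/12):71/12,H:19)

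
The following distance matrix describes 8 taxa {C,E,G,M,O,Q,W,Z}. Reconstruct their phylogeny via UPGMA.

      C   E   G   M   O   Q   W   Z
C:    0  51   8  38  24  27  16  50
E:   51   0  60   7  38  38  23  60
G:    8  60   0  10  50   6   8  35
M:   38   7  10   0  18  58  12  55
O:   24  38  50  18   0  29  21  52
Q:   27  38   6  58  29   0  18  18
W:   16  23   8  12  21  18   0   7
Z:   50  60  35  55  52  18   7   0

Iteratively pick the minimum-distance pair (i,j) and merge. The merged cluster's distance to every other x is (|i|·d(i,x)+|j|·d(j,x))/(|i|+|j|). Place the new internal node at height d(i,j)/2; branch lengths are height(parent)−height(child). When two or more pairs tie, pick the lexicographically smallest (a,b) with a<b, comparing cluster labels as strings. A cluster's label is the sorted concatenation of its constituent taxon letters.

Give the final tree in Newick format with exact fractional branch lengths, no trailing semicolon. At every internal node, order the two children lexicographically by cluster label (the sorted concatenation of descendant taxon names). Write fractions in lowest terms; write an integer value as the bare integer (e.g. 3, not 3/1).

iteration 1: select G,Q (d=6); attach at lengths (3, 3); label the merged cluster GQ
  updated: d(C,GQ)=35/2, d(E,GQ)=49, d(GQ,M)=34, d(GQ,O)=79/2, d(GQ,W)=13, d(GQ,Z)=53/2
iteration 2: select E,M (d=7); attach at lengths (7/2, 7/2); label the merged cluster EM
  updated: d(C,EM)=89/2, d(EM,GQ)=83/2, d(EM,O)=28, d(EM,W)=35/2, d(EM,Z)=115/2
iteration 3: select W,Z (d=7); attach at lengths (7/2, 7/2); label the merged cluster WZ
  updated: d(C,WZ)=33, d(EM,WZ)=75/2, d(GQ,WZ)=79/4, d(O,WZ)=73/2
iteration 4: select C,GQ (d=35/2); attach at lengths (35/4, 23/4); label the merged cluster CGQ
  updated: d(CGQ,EM)=85/2, d(CGQ,O)=103/3, d(CGQ,WZ)=145/6
iteration 5: select CGQ,WZ (d=145/6); attach at lengths (10/3, 103/12); label the merged cluster CGQWZ
  updated: d(CGQWZ,EM)=81/2, d(CGQWZ,O)=176/5
iteration 6: select EM,O (d=28); attach at lengths (21/2, 14); label the merged cluster EMO
  updated: d(CGQWZ,EMO)=581/15
iteration 7: select CGQWZ,EMO (d=581/15); attach at lengths (437/60, 161/30); label the merged cluster CEGMOQWZ
final tree: (((C:35/4,(G:3,Q:3):23/4):10/3,(W:7/2,Z:7/2):103/12):437/60,((E:7/2,M:7/2):21/2,O:14):161/30)
total length: 2507/30

(((C:35/4,(G:3,Q:3):23/4):10/3,(W:7/2,Z:7/2):103/12):437/60,((E:7/2,M:7/2):21/2,O:14):161/30)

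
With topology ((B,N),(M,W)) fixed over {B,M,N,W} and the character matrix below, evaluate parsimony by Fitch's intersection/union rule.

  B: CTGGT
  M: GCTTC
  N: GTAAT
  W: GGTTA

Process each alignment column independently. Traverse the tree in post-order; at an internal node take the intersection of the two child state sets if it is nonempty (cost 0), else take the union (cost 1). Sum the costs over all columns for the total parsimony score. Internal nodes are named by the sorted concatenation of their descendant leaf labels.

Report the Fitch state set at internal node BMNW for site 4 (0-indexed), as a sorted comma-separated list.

BN@0: {C} ∪ {G} = {C,G} (union, +1)
MW@0: {G} ∩ {G} = {G} (intersection, +0)
BMNW@0: {C,G} ∩ {G} = {G} (intersection, +0)
BN@1: {T} ∩ {T} = {T} (intersection, +0)
MW@1: {C} ∪ {G} = {C,G} (union, +1)
BMNW@1: {T} ∪ {C,G} = {C,G,T} (union, +1)
BN@2: {G} ∪ {A} = {A,G} (union, +1)
MW@2: {T} ∩ {T} = {T} (intersection, +0)
BMNW@2: {A,G} ∪ {T} = {A,G,T} (union, +1)
BN@3: {G} ∪ {A} = {A,G} (union, +1)
MW@3: {T} ∩ {T} = {T} (intersection, +0)
BMNW@3: {A,G} ∪ {T} = {A,G,T} (union, +1)
BN@4: {T} ∩ {T} = {T} (intersection, +0)
MW@4: {C} ∪ {A} = {A,C} (union, +1)
BMNW@4: {T} ∪ {A,C} = {A,C,T} (union, +1)
per-site changes: [1, 2, 2, 2, 2]; total = 9

A,C,T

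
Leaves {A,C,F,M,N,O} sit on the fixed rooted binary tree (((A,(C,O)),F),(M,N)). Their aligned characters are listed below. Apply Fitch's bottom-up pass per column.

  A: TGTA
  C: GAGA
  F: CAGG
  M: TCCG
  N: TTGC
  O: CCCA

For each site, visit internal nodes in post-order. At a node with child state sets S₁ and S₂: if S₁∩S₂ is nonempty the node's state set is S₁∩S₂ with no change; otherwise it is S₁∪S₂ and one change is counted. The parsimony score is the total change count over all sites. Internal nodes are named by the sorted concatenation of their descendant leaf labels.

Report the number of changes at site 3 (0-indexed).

[col 0] CO: children C:{G}, O:{C} ∪→ {C,G}; cost 1
[col 0] ACO: children A:{T}, CO:{C,G} ∪→ {C,G,T}; cost 1
[col 0] ACFO: children ACO:{C,G,T}, F:{C} ∩→ {C}; cost 0
[col 0] MN: children M:{T}, N:{T} ∩→ {T}; cost 0
[col 0] ACFMNO: children ACFO:{C}, MN:{T} ∪→ {C,T}; cost 1
[col 1] CO: children C:{A}, O:{C} ∪→ {A,C}; cost 1
[col 1] ACO: children A:{G}, CO:{A,C} ∪→ {A,C,G}; cost 1
[col 1] ACFO: children ACO:{A,C,G}, F:{A} ∩→ {A}; cost 0
[col 1] MN: children M:{C}, N:{T} ∪→ {C,T}; cost 1
[col 1] ACFMNO: children ACFO:{A}, MN:{C,T} ∪→ {A,C,T}; cost 1
[col 2] CO: children C:{G}, O:{C} ∪→ {C,G}; cost 1
[col 2] ACO: children A:{T}, CO:{C,G} ∪→ {C,G,T}; cost 1
[col 2] ACFO: children ACO:{C,G,T}, F:{G} ∩→ {G}; cost 0
[col 2] MN: children M:{C}, N:{G} ∪→ {C,G}; cost 1
[col 2] ACFMNO: children ACFO:{G}, MN:{C,G} ∩→ {G}; cost 0
[col 3] CO: children C:{A}, O:{A} ∩→ {A}; cost 0
[col 3] ACO: children A:{A}, CO:{A} ∩→ {A}; cost 0
[col 3] ACFO: children ACO:{A}, F:{G} ∪→ {A,G}; cost 1
[col 3] MN: children M:{G}, N:{C} ∪→ {C,G}; cost 1
[col 3] ACFMNO: children ACFO:{A,G}, MN:{C,G} ∩→ {G}; cost 0
per-site changes: [3, 4, 3, 2]; total = 12

2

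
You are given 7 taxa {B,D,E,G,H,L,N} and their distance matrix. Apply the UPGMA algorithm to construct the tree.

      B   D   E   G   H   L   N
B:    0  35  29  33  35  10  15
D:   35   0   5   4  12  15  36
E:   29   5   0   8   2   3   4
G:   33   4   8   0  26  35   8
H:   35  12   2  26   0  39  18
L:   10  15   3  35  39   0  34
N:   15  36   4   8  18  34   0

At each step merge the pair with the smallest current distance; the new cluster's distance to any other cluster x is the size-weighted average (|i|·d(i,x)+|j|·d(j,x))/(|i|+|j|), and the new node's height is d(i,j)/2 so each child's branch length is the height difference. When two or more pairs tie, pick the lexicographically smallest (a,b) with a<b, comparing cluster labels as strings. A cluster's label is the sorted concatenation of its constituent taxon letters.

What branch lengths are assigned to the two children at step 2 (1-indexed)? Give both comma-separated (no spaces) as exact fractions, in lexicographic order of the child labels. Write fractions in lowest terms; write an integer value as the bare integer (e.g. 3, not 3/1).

step 1: merge (E,H) at d=2; branch lengths E→1, H→1; new cluster EH
  updated: d(B,EH)=32, d(D,EH)=17/2, d(EH,G)=17, d(EH,L)=21, d(EH,N)=11
step 2: merge (D,G) at d=4; branch lengths D→2, G→2; new cluster DG
  updated: d(B,DG)=34, d(DG,EH)=51/4, d(DG,L)=25, d(DG,N)=22
step 3: merge (B,L) at d=10; branch lengths B→5, L→5; new cluster BL
  updated: d(BL,DG)=59/2, d(BL,EH)=53/2, d(BL,N)=49/2
step 4: merge (EH,N) at d=11; branch lengths EH→9/2, N→11/2; new cluster EHN
  updated: d(BL,EHN)=155/6, d(DG,EHN)=95/6
step 5: merge (DG,EHN) at d=95/6; branch lengths DG→71/12, EHN→29/12; new cluster DEGHN
  updated: d(BL,DEGHN)=273/10
step 6: merge (BL,DEGHN) at d=273/10; branch lengths BL→173/20, DEGHN→86/15; new cluster BDEGHLN
final tree: ((B:5,L:5):173/20,((D:2,G:2):71/12,((E:1,H:1):9/2,N:11/2):29/12):86/15)
total length: 2923/60

2,2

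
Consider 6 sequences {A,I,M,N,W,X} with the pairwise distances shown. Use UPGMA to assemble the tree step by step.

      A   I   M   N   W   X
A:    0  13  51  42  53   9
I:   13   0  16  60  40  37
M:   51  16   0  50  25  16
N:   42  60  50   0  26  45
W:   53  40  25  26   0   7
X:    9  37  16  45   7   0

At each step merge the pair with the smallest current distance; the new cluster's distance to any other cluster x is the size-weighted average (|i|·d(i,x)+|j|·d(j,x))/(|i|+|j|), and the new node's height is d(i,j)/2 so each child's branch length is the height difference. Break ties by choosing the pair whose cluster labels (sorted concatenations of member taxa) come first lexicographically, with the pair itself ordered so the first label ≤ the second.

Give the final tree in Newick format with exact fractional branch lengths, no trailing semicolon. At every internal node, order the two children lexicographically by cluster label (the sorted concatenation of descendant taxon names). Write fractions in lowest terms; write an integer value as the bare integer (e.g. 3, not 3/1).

iteration 1: select W,X (d=7); attach at lengths (7/2, 7/2); label the merged cluster WX
  updated: d(A,WX)=31, d(I,WX)=77/2, d(M,WX)=41/2, d(N,WX)=71/2
iteration 2: select A,I (d=13); attach at lengths (13/2, 13/2); label the merged cluster AI
  updated: d(AI,M)=67/2, d(AI,N)=51, d(AI,WX)=139/4
iteration 3: select M,WX (d=41/2); attach at lengths (41/4, 27/4); label the merged cluster MWX
  updated: d(AI,MWX)=103/3, d(MWX,N)=121/3
iteration 4: select AI,MWX (d=103/3); attach at lengths (32/3, 83/12); label the merged cluster AIMWX
  updated: d(AIMWX,N)=223/5
iteration 5: select AIMWX,N (d=223/5); attach at lengths (77/15, 223/10); label the merged cluster AIMNWX
final tree: (((A:13/2,I:13/2):32/3,(M:41/4,(W:7/2,X:7/2):27/4):83/12):77/15,N:223/10)
total length: 4921/60

(((A:13/2,I:13/2):32/3,(M:41/4,(W:7/2,X:7/2):27/4):83/12):77/15,N:223/10)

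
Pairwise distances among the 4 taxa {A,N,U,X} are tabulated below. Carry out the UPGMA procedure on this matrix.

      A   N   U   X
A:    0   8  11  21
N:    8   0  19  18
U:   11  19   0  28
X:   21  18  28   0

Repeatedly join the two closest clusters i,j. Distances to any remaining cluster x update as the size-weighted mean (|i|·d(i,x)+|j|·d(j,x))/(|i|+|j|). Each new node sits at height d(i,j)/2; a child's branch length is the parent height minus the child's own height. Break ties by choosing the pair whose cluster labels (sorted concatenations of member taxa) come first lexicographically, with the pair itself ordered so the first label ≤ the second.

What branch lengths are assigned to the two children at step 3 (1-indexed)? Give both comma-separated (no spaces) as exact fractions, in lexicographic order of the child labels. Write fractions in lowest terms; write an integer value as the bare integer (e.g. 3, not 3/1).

1. join A+N (d=8) ⇒ AN; edges |A|=4, |N|=4
  updated: d(AN,U)=15, d(AN,X)=39/2
2. join AN+U (d=15) ⇒ ANU; edges |AN|=7/2, |U|=15/2
  updated: d(ANU,X)=67/3
3. join ANU+X (d=67/3) ⇒ ANUX; edges |ANU|=11/3, |X|=67/6
final tree: (((A:4,N:4):7/2,U:15/2):11/3,X:67/6)
total length: 203/6

11/3,67/6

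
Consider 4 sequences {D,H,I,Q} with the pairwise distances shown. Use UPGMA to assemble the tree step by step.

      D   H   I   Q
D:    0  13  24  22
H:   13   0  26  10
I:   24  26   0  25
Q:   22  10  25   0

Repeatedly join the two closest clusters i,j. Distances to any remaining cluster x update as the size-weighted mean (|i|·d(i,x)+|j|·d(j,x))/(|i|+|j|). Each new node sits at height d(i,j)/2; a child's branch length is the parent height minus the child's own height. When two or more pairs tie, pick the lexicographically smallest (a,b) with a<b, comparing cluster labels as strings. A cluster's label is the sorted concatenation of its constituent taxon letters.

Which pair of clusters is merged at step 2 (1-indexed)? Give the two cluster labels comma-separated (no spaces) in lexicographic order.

D,HQ

iteration 1: select H,Q (d=10); attach at lengths (5, 5); label the merged cluster HQ
  updated: d(D,HQ)=35/2, d(HQ,I)=51/2
iteration 2: select D,HQ (d=35/2); attach at lengths (35/4, 15/4); label the merged cluster DHQ
  updated: d(DHQ,I)=25
iteration 3: select DHQ,I (d=25); attach at lengths (15/4, 25/2); label the merged cluster DHIQ
final tree: ((D:35/4,(H:5,Q:5):15/4):15/4,I:25/2)
total length: 155/4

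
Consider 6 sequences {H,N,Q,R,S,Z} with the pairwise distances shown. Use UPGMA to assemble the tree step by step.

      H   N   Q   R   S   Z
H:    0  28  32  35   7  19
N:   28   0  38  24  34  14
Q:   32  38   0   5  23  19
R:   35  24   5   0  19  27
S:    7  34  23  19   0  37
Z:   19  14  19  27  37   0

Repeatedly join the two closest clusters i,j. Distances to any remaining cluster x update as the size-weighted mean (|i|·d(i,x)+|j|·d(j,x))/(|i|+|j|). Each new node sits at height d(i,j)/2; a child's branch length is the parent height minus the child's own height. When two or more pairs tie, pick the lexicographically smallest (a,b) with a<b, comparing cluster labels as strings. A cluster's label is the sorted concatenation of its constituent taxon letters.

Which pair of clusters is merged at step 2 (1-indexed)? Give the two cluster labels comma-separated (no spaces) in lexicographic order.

1. join Q+R (d=5) ⇒ QR; edges |Q|=5/2, |R|=5/2
  updated: d(H,QR)=67/2, d(N,QR)=31, d(QR,S)=21, d(QR,Z)=23
2. join H+S (d=7) ⇒ HS; edges |H|=7/2, |S|=7/2
  updated: d(HS,N)=31, d(HS,QR)=109/4, d(HS,Z)=28
3. join N+Z (d=14) ⇒ NZ; edges |N|=7, |Z|=7
  updated: d(HS,NZ)=59/2, d(NZ,QR)=27
4. join NZ+QR (d=27) ⇒ NQRZ; edges |NZ|=13/2, |QR|=11
  updated: d(HS,NQRZ)=227/8
5. join HS+NQRZ (d=227/8) ⇒ HNQRSZ; edges |HS|=171/16, |NQRZ|=11/16
final tree: ((H:7/2,S:7/2):171/16,((N:7,Z:7):13/2,(Q:5/2,R:5/2):11):11/16)
total length: 439/8

H,S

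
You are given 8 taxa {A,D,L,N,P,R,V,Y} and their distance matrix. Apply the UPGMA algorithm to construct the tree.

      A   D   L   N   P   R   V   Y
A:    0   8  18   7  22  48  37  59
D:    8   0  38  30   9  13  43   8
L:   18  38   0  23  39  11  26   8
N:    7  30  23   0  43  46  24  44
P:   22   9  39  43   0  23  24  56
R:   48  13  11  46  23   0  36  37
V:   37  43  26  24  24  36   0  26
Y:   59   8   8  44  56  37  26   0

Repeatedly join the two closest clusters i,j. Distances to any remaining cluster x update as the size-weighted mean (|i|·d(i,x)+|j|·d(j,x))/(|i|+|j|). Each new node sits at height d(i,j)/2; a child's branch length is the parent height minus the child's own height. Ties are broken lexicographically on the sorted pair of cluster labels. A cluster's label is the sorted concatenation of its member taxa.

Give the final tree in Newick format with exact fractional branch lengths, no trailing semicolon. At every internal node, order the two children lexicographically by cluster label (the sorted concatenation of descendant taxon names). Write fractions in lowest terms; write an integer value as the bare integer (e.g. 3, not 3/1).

(((A:7/2,N:7/2):49/4,(P:12,V:12):15/4):15/16,((D:4,Y:4):8,(L:11/2,R:11/2):13/2):75/16)

step 1: merge (A,N) at d=7; branch lengths A→7/2, N→7/2; new cluster AN
  updated: d(AN,D)=19, d(AN,L)=41/2, d(AN,P)=65/2, d(AN,R)=47, d(AN,V)=61/2, d(AN,Y)=103/2
step 2: merge (D,Y) at d=8; branch lengths D→4, Y→4; new cluster DY
  updated: d(AN,DY)=141/4, d(DY,L)=23, d(DY,P)=65/2, d(DY,R)=25, d(DY,V)=69/2
step 3: merge (L,R) at d=11; branch lengths L→11/2, R→11/2; new cluster LR
  updated: d(AN,LR)=135/4, d(DY,LR)=24, d(LR,P)=31, d(LR,V)=31
step 4: merge (DY,LR) at d=24; branch lengths DY→8, LR→13/2; new cluster DLRY
  updated: d(AN,DLRY)=69/2, d(DLRY,P)=127/4, d(DLRY,V)=131/4
step 5: merge (P,V) at d=24; branch lengths P→12, V→12; new cluster PV
  updated: d(AN,PV)=63/2, d(DLRY,PV)=129/4
step 6: merge (AN,PV) at d=63/2; branch lengths AN→49/4, PV→15/4; new cluster ANPV
  updated: d(ANPV,DLRY)=267/8
step 7: merge (ANPV,DLRY) at d=267/8; branch lengths ANPV→15/16, DLRY→75/16; new cluster ADLNPRVY
final tree: (((A:7/2,N:7/2):49/4,(P:12,V:12):15/4):15/16,((D:4,Y:4):8,(L:11/2,R:11/2):13/2):75/16)
total length: 689/8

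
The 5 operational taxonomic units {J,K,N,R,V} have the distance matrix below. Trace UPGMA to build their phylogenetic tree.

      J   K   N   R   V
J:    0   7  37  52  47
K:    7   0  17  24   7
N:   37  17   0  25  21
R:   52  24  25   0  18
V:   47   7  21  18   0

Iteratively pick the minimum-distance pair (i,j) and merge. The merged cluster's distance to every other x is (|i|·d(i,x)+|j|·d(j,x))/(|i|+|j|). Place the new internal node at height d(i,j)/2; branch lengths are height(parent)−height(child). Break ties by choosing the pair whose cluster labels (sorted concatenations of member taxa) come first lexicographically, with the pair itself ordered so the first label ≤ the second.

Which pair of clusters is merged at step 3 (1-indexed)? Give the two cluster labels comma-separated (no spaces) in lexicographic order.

iteration 1: select J,K (d=7); attach at lengths (7/2, 7/2); label the merged cluster JK
  updated: d(JK,N)=27, d(JK,R)=38, d(JK,V)=27
iteration 2: select R,V (d=18); attach at lengths (9, 9); label the merged cluster RV
  updated: d(JK,RV)=65/2, d(N,RV)=23
iteration 3: select N,RV (d=23); attach at lengths (23/2, 5/2); label the merged cluster NRV
  updated: d(JK,NRV)=92/3
iteration 4: select JK,NRV (d=92/3); attach at lengths (71/6, 23/6); label the merged cluster JKNRV
final tree: ((J:7/2,K:7/2):71/6,(N:23/2,(R:9,V:9):5/2):23/6)
total length: 164/3

N,RV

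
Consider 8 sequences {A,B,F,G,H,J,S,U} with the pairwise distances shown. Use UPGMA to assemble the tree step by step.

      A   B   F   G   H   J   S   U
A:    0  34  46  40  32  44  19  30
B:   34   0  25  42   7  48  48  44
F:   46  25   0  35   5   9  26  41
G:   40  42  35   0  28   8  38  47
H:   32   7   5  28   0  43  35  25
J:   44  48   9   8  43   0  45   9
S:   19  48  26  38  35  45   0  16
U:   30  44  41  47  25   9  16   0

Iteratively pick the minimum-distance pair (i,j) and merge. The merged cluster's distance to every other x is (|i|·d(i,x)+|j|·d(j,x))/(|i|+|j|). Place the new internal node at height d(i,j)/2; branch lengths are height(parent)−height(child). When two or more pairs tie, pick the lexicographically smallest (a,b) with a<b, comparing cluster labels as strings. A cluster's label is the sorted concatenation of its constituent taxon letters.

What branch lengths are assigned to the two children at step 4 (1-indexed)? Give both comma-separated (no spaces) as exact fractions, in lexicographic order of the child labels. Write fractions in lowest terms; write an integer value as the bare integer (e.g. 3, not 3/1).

1. join F+H (d=5) ⇒ FH; edges |F|=5/2, |H|=5/2
  updated: d(A,FH)=39, d(B,FH)=16, d(FH,G)=63/2, d(FH,J)=26, d(FH,S)=61/2, d(FH,U)=33
2. join G+J (d=8) ⇒ GJ; edges |G|=4, |J|=4
  updated: d(A,GJ)=42, d(B,GJ)=45, d(FH,GJ)=115/4, d(GJ,S)=83/2, d(GJ,U)=28
3. join B+FH (d=16) ⇒ BFH; edges |B|=8, |FH|=11/2
  updated: d(A,BFH)=112/3, d(BFH,GJ)=205/6, d(BFH,S)=109/3, d(BFH,U)=110/3
4. join S+U (d=16) ⇒ SU; edges |S|=8, |U|=8
  updated: d(A,SU)=49/2, d(BFH,SU)=73/2, d(GJ,SU)=139/4
5. join A+SU (d=49/2) ⇒ ASU; edges |A|=49/4, |SU|=17/4
  updated: d(ASU,BFH)=331/9, d(ASU,GJ)=223/6
6. join BFH+GJ (d=205/6) ⇒ BFGHJ; edges |BFH|=109/12, |GJ|=157/12
  updated: d(ASU,BFGHJ)=554/15
7. join ASU+BFGHJ (d=554/15) ⇒ ABFGHJSU; edges |ASU|=373/60, |BFGHJ|=83/60
final tree: ((A:49/4,(S:8,U:8):17/4):373/60,((B:8,(F:5/2,H:5/2):11/2):109/12,(G:4,J:4):157/12):83/60)
total length: 2663/30

8,8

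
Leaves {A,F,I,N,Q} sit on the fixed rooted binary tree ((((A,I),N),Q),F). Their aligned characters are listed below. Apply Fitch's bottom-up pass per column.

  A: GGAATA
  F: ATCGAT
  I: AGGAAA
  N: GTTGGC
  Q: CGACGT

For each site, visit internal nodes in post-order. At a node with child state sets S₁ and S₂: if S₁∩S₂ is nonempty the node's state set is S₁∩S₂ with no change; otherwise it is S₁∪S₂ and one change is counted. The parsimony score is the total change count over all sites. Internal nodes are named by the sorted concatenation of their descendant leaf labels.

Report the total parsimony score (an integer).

AI@0: {G} ∪ {A} = {A,G} (union, +1)
AIN@0: {A,G} ∩ {G} = {G} (intersection, +0)
AINQ@0: {G} ∪ {C} = {C,G} (union, +1)
AFINQ@0: {C,G} ∪ {A} = {A,C,G} (union, +1)
AI@1: {G} ∩ {G} = {G} (intersection, +0)
AIN@1: {G} ∪ {T} = {G,T} (union, +1)
AINQ@1: {G,T} ∩ {G} = {G} (intersection, +0)
AFINQ@1: {G} ∪ {T} = {G,T} (union, +1)
AI@2: {A} ∪ {G} = {A,G} (union, +1)
AIN@2: {A,G} ∪ {T} = {A,G,T} (union, +1)
AINQ@2: {A,G,T} ∩ {A} = {A} (intersection, +0)
AFINQ@2: {A} ∪ {C} = {A,C} (union, +1)
AI@3: {A} ∩ {A} = {A} (intersection, +0)
AIN@3: {A} ∪ {G} = {A,G} (union, +1)
AINQ@3: {A,G} ∪ {C} = {A,C,G} (union, +1)
AFINQ@3: {A,C,G} ∩ {G} = {G} (intersection, +0)
AI@4: {T} ∪ {A} = {A,T} (union, +1)
AIN@4: {A,T} ∪ {G} = {A,G,T} (union, +1)
AINQ@4: {A,G,T} ∩ {G} = {G} (intersection, +0)
AFINQ@4: {G} ∪ {A} = {A,G} (union, +1)
AI@5: {A} ∩ {A} = {A} (intersection, +0)
AIN@5: {A} ∪ {C} = {A,C} (union, +1)
AINQ@5: {A,C} ∪ {T} = {A,C,T} (union, +1)
AFINQ@5: {A,C,T} ∩ {T} = {T} (intersection, +0)
per-site changes: [3, 2, 3, 2, 3, 2]; total = 15

15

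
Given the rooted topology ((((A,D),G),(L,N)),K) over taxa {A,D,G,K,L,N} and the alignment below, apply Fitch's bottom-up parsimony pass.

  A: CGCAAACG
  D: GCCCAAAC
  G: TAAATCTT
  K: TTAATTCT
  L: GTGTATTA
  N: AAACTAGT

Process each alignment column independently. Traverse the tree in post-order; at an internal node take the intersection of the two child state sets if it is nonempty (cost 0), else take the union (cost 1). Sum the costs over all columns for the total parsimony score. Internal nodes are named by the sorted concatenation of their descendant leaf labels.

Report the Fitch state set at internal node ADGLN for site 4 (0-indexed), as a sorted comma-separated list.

A,T

site 0, node AD: A={C} ∪ D={G} → {C,G} (+1)
site 0, node ADG: AD={C,G} ∪ G={T} → {C,G,T} (+1)
site 0, node LN: L={G} ∪ N={A} → {A,G} (+1)
site 0, node ADGLN: ADG={C,G,T} ∩ LN={A,G} → {G} (+0)
site 0, node ADGKLN: ADGLN={G} ∪ K={T} → {G,T} (+1)
site 1, node AD: A={G} ∪ D={C} → {C,G} (+1)
site 1, node ADG: AD={C,G} ∪ G={A} → {A,C,G} (+1)
site 1, node LN: L={T} ∪ N={A} → {A,T} (+1)
site 1, node ADGLN: ADG={A,C,G} ∩ LN={A,T} → {A} (+0)
site 1, node ADGKLN: ADGLN={A} ∪ K={T} → {A,T} (+1)
site 2, node AD: A={C} ∩ D={C} → {C} (+0)
site 2, node ADG: AD={C} ∪ G={A} → {A,C} (+1)
site 2, node LN: L={G} ∪ N={A} → {A,G} (+1)
site 2, node ADGLN: ADG={A,C} ∩ LN={A,G} → {A} (+0)
site 2, node ADGKLN: ADGLN={A} ∩ K={A} → {A} (+0)
site 3, node AD: A={A} ∪ D={C} → {A,C} (+1)
site 3, node ADG: AD={A,C} ∩ G={A} → {A} (+0)
site 3, node LN: L={T} ∪ N={C} → {C,T} (+1)
site 3, node ADGLN: ADG={A} ∪ LN={C,T} → {A,C,T} (+1)
site 3, node ADGKLN: ADGLN={A,C,T} ∩ K={A} → {A} (+0)
site 4, node AD: A={A} ∩ D={A} → {A} (+0)
site 4, node ADG: AD={A} ∪ G={T} → {A,T} (+1)
site 4, node LN: L={A} ∪ N={T} → {A,T} (+1)
site 4, node ADGLN: ADG={A,T} ∩ LN={A,T} → {A,T} (+0)
site 4, node ADGKLN: ADGLN={A,T} ∩ K={T} → {T} (+0)
site 5, node AD: A={A} ∩ D={A} → {A} (+0)
site 5, node ADG: AD={A} ∪ G={C} → {A,C} (+1)
site 5, node LN: L={T} ∪ N={A} → {A,T} (+1)
site 5, node ADGLN: ADG={A,C} ∩ LN={A,T} → {A} (+0)
site 5, node ADGKLN: ADGLN={A} ∪ K={T} → {A,T} (+1)
site 6, node AD: A={C} ∪ D={A} → {A,C} (+1)
site 6, node ADG: AD={A,C} ∪ G={T} → {A,C,T} (+1)
site 6, node LN: L={T} ∪ N={G} → {G,T} (+1)
site 6, node ADGLN: ADG={A,C,T} ∩ LN={G,T} → {T} (+0)
site 6, node ADGKLN: ADGLN={T} ∪ K={C} → {C,T} (+1)
site 7, node AD: A={G} ∪ D={C} → {C,G} (+1)
site 7, node ADG: AD={C,G} ∪ G={T} → {C,G,T} (+1)
site 7, node LN: L={A} ∪ N={T} → {A,T} (+1)
site 7, node ADGLN: ADG={C,G,T} ∩ LN={A,T} → {T} (+0)
site 7, node ADGKLN: ADGLN={T} ∩ K={T} → {T} (+0)
per-site changes: [4, 4, 2, 3, 2, 3, 4, 3]; total = 25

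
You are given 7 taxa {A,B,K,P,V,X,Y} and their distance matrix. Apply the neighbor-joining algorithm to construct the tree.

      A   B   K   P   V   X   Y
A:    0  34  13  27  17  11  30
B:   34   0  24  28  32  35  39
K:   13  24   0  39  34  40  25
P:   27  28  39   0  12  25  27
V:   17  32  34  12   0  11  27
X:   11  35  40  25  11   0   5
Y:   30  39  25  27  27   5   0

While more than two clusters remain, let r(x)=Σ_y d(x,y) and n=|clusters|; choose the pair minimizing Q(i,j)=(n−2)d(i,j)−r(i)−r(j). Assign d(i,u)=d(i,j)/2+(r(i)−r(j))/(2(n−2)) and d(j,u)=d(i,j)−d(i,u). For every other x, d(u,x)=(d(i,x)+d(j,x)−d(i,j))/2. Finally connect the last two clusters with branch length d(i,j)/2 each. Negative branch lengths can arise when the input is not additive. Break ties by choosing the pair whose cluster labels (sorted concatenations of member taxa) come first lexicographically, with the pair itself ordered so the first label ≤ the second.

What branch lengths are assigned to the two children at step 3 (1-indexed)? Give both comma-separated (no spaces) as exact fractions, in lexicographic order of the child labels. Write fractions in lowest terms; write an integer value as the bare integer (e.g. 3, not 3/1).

1. join X+Y (d=5, Q=-255) ⇒ XY; edges |X|=-1/10, |Y|=51/10
  updated: d(A,XY)=18, d(B,XY)=69/2, d(K,XY)=30, d(P,XY)=47/2, d(V,XY)=33/2
2. join A+K (d=13, Q=-197) ⇒ AK; edges |A|=21/8, |K|=83/8
  updated: d(AK,B)=45/2, d(AK,P)=53/2, d(AK,V)=19, d(AK,XY)=35/2
3. join AK+B (d=45/2, Q=-135) ⇒ ABK; edges |AK|=6, |B|=33/2
  updated: d(ABK,P)=16, d(ABK,V)=57/4, d(ABK,XY)=59/4
4. join ABK+XY (d=59/4, Q=-281/4) ⇒ ABKXY; edges |ABK|=79/16, |XY|=157/16
  updated: d(ABKXY,P)=99/8, d(ABKXY,V)=8
5. join ABKXY+P (d=99/8, Q=-259/8) ⇒ ABKPXY; edges |ABKXY|=67/16, |P|=131/16
  updated: d(ABKPXY,V)=61/16
6. join ABKPXY+V (d=61/16) ⇒ ABKPVXY; edges |ABKPXY|=61/32, |V|=61/32
final tree: (((((A:21/8,K:83/8):6,B:33/2):79/16,(X:-1/10,Y:51/10):157/16):67/16,P:131/16):61/32,V:61/32)
total length: 1143/16

6,33/2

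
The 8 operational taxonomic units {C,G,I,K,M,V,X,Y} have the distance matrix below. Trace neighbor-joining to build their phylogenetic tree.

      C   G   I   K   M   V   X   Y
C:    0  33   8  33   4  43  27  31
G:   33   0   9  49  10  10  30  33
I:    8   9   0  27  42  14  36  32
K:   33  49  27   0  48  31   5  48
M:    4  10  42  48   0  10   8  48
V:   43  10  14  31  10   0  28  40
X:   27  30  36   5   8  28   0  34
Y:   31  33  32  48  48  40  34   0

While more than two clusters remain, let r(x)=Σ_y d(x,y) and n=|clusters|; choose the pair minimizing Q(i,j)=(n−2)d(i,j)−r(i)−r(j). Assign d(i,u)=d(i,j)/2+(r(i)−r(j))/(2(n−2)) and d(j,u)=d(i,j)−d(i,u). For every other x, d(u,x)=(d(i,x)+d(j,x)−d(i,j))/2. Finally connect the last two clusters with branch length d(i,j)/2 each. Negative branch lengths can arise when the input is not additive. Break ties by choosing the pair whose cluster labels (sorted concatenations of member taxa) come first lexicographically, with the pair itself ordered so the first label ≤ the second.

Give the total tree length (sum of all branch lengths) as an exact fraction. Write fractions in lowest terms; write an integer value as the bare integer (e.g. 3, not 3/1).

651/8

iteration 1: select K,X (d=5, Q=-379); attach at lengths (103/12, -43/12); label the merged cluster KX
  updated: d(C,KX)=55/2, d(G,KX)=37, d(I,KX)=29, d(KX,M)=51/2, d(KX,V)=27, d(KX,Y)=77/2
iteration 2: select C,M (d=4, Q=-266); attach at lengths (27/10, 13/10); label the merged cluster CM
  updated: d(CM,G)=39/2, d(CM,I)=23, d(CM,KX)=49/2, d(CM,V)=49/2, d(CM,Y)=75/2
iteration 3: select CM,KX (d=49/2, Q=-187); attach at lengths (71/8, 125/8); label the merged cluster CKMX
  updated: d(CKMX,G)=16, d(CKMX,I)=55/4, d(CKMX,V)=27/2, d(CKMX,Y)=103/4
iteration 4: select CKMX,Y (d=103/4, Q=-245/2); attach at lengths (31/12, 139/6); label the merged cluster CKMXY
  updated: d(CKMXY,G)=93/8, d(CKMXY,I)=10, d(CKMXY,V)=111/8
iteration 5: select CKMXY,I (d=10, Q=-97/2); attach at lengths (45/8, 35/8); label the merged cluster CIKMXY
  updated: d(CIKMXY,G)=85/16, d(CIKMXY,V)=143/16
iteration 6: select CIKMXY,G (d=85/16, Q=-97/4); attach at lengths (17/8, 51/16); label the merged cluster CGIKMXY
  updated: d(CGIKMXY,V)=109/16
iteration 7: select CGIKMXY,V (d=109/16); attach at lengths (109/32, 109/32); label the merged cluster CGIKMVXY
final tree: ((((((C:27/10,M:13/10):71/8,(K:103/12,X:-43/12):125/8):31/12,Y:139/6):45/8,I:35/8):17/8,G:51/16):109/32,V:109/32)
total length: 651/8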